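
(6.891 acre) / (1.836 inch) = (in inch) 1 acre = 4046.8564 m^2, so 6.891 acre = 6.891 * 4046.8564 = 27886.888 m^2. 1 inch = 0.0254 m, so 1.836 inch = 1.836 * 0.0254 = 0.0466344 m. Combine: 27886.888 m^2 / 0.0466344 m = 597989.63 m. 1 inch = 0.0254 m, so 597989.63 m = 597989.63 / 0.0254 = 23542899 inch ≈ 2.354e+07 inch (4 s.f.). Final answer: 2.354e+07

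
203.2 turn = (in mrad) 1 turn = 6.2831853 rad, so 203.2 turn = 203.2 * 6.2831853 = 1276.7433 rad. 1 mrad = 0.001 rad, so 1276.7433 rad = 1276.7433 / 0.001 = 1276743.3 mrad ≈ 1.277e+06 mrad (4 s.f.). Final answer: 1.277e+06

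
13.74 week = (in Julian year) 0.2633. Check: 1 week = 604800 s, so 13.74 week = 13.74 * 604800 = 8309952 s. 1 Julian year = 31557600 s, so 8309952 s = 8309952 / 31557600 = 0.26332649 Julian year ≈ 0.2633 Julian year (4 s.f.).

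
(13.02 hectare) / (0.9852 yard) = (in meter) 1.445e+05. Check: 1 hectare = 10000 m^2, so 13.02 hectare = 13.02 * 10000 = 130200 m^2. 1 yard = 0.9144 m, so 0.9852 yard = 0.9852 * 0.9144 = 0.90086688 m. Combine: 130200 m^2 / 0.90086688 m = 144527.46 m. 144527.46 m = 144527.46 meter ≈ 1.445e+05 meter (4 s.f.).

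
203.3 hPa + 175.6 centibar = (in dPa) 1 hPa = 100 Pa, so 203.3 hPa = 203.3 * 100 = 20330 Pa. 1 centibar = 1000 Pa, so 175.6 centibar = 175.6 * 1000 = 175600 Pa. Sum: 20330 + 175600 = 195930 Pa. 1 dPa = 0.1 Pa, so 195930 Pa = 195930 / 0.1 = 1959300 dPa ≈ 1.959e+06 dPa (4 s.f.). Final answer: 1.959e+06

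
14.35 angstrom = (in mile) 1 angstrom = 1e-10 m, so 14.35 angstrom = 14.35 * 1e-10 = 1.435e-09 m. 1 mile = 1609.344 m, so 1.435e-09 m = 1.435e-09 / 1609.344 = 8.9166766e-13 mile ≈ 8.917e-13 mile (4 s.f.). Final answer: 8.917e-13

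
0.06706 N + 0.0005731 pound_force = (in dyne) 0.06706 N is already in N. 1 pound_force = 4.4482216 N, so 0.0005731 pound_force = 0.0005731 * 4.4482216 = 0.0025492758 N. Sum: 0.06706 + 0.0025492758 = 0.069609276 N. 1 dyne = 1e-05 N, so 0.069609276 N = 0.069609276 / 1e-05 = 6960.9276 dyne ≈ 6961 dyne (4 s.f.). Final answer: 6961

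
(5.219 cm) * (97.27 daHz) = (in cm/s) 1 cm = 0.01 m, so 5.219 cm = 5.219 * 0.01 = 0.05219 m. 1 daHz = 10 Hz, so 97.27 daHz = 97.27 * 10 = 972.7 Hz. Combine: 0.05219 m * 972.7 Hz = 50.765213 m/s. 1 cm/s = 0.01 m/s, so 50.765213 m/s = 50.765213 / 0.01 = 5076.5213 cm/s ≈ 5077 cm/s (4 s.f.). Final answer: 5077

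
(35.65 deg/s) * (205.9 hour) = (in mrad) 1 deg/s = 0.017453293 rad/s, so 35.65 deg/s = 35.65 * 0.017453293 = 0.62220988 rad/s. 1 hour = 3600 s, so 205.9 hour = 205.9 * 3600 = 741240 s. Combine: 0.62220988 rad/s * 741240 s = 461206.85 rad. 1 mrad = 0.001 rad, so 461206.85 rad = 461206.85 / 0.001 = 4.6120685e+08 mrad ≈ 4.612e+08 mrad (4 s.f.). Final answer: 4.612e+08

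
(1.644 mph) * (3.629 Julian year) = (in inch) 3.314e+09. Check: 1 mph = 0.44704 m/s, so 1.644 mph = 1.644 * 0.44704 = 0.73493376 m/s. 1 Julian year = 31557600 s, so 3.629 Julian year = 3.629 * 31557600 = 1.1452253e+08 s. Combine: 0.73493376 m/s * 1.1452253e+08 s = 84166474 m. 1 inch = 0.0254 m, so 84166474 m = 84166474 / 0.0254 = 3.3136407e+09 inch ≈ 3.314e+09 inch (4 s.f.).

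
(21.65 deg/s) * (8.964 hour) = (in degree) 1 deg/s = 0.017453293 rad/s, so 21.65 deg/s = 21.65 * 0.017453293 = 0.37786378 rad/s. 1 hour = 3600 s, so 8.964 hour = 8.964 * 3600 = 32270.4 s. Combine: 0.37786378 rad/s * 32270.4 s = 12193.815 rad. 1 degree = 0.017453293 rad, so 12193.815 rad = 12193.815 / 0.017453293 = 698654.16 degree ≈ 6.987e+05 degree (4 s.f.). Final answer: 6.987e+05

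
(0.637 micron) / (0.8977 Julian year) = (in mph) 1 micron = 1e-06 m, so 0.637 micron = 0.637 * 1e-06 = 6.37e-07 m. 1 Julian year = 31557600 s, so 0.8977 Julian year = 0.8977 * 31557600 = 28329258 s. Combine: 6.37e-07 m / 28329258 s = 2.2485588e-14 m/s. 1 mph = 0.44704 m/s, so 2.2485588e-14 m/s = 2.2485588e-14 / 0.44704 = 5.0298827e-14 mph ≈ 5.03e-14 mph (4 s.f.). Final answer: 5.03e-14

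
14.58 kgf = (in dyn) 1.43e+07. Check: 1 kgf = 9.80665 N, so 14.58 kgf = 14.58 * 9.80665 = 142.98096 N. 1 dyn = 1e-05 N, so 142.98096 N = 142.98096 / 1e-05 = 14298096 dyn ≈ 1.43e+07 dyn (4 s.f.).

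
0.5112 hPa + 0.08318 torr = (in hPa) 0.6221. Check: 1 hPa = 100 Pa, so 0.5112 hPa = 0.5112 * 100 = 51.12 Pa. 1 torr = 133.32237 Pa, so 0.08318 torr = 0.08318 * 133.32237 = 11.089755 Pa. Sum: 51.12 + 11.089755 = 62.209755 Pa. 1 hPa = 100 Pa, so 62.209755 Pa = 62.209755 / 100 = 0.62209755 hPa ≈ 0.6221 hPa (4 s.f.).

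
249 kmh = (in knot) 1 kmh = 0.27777778 m/s, so 249 kmh = 249 * 0.27777778 = 69.166667 m/s. 1 knot = 0.51444444 m/s, so 69.166667 m/s = 69.166667 / 0.51444444 = 134.44924 knot ≈ 134.4 knot (4 s.f.). Final answer: 134.4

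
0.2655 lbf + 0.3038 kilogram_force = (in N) 4.16. Check: 1 lbf = 4.4482216 N, so 0.2655 lbf = 0.2655 * 4.4482216 = 1.1810028 N. 1 kilogram_force = 9.80665 N, so 0.3038 kilogram_force = 0.3038 * 9.80665 = 2.9792603 N. Sum: 1.1810028 + 2.9792603 = 4.1602631 N. Result: 4.1602631 N ≈ 4.16 N (4 s.f.).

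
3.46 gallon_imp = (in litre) 1 gallon_imp = 0.00454609 m^3, so 3.46 gallon_imp = 3.46 * 0.00454609 = 0.015729471 m^3. 1 litre = 0.001 m^3, so 0.015729471 m^3 = 0.015729471 / 0.001 = 15.729471 litre ≈ 15.73 litre (4 s.f.). Final answer: 15.73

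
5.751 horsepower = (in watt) 1 horsepower = 745.69987 W, so 5.751 horsepower = 5.751 * 745.69987 = 4288.52 W. 4288.52 W = 4288.52 watt ≈ 4289 watt (4 s.f.). Final answer: 4289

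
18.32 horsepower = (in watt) 1 horsepower = 745.69987 W, so 18.32 horsepower = 18.32 * 745.69987 = 13661.222 W. 13661.222 W = 13661.222 watt ≈ 1.366e+04 watt (4 s.f.). Final answer: 1.366e+04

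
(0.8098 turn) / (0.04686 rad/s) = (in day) 1 turn = 6.2831853 rad, so 0.8098 turn = 0.8098 * 6.2831853 = 5.0881235 rad. 0.04686 rad/s is already in rad/s. Combine: 5.0881235 rad / 0.04686 rad/s = 108.58138 s. 1 day = 86400 s, so 108.58138 s = 108.58138 / 86400 = 0.0012567289 day ≈ 0.001257 day (4 s.f.). Final answer: 0.001257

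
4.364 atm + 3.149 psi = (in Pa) 1 atm = 101325 Pa, so 4.364 atm = 4.364 * 101325 = 442182.3 Pa. 1 psi = 6894.7573 Pa, so 3.149 psi = 3.149 * 6894.7573 = 21711.591 Pa. Sum: 442182.3 + 21711.591 = 463893.89 Pa. Result: 463893.89 Pa ≈ 4.639e+05 Pa (4 s.f.). Final answer: 4.639e+05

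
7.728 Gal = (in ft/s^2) 1 Gal = 0.01 m/s^2, so 7.728 Gal = 7.728 * 0.01 = 0.07728 m/s^2. 1 ft/s^2 = 0.3048 m/s^2, so 0.07728 m/s^2 = 0.07728 / 0.3048 = 0.25354331 ft/s^2 ≈ 0.2535 ft/s^2 (4 s.f.). Final answer: 0.2535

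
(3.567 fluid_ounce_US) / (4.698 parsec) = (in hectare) 1 fluid_ounce_US = 2.957353e-05 m^3, so 3.567 fluid_ounce_US = 3.567 * 2.957353e-05 = 0.00010548878 m^3. 1 parsec = 3.0856776e+16 m, so 4.698 parsec = 4.698 * 3.0856776e+16 = 1.4496513e+17 m. Combine: 0.00010548878 m^3 / 1.4496513e+17 m = 7.2768381e-22 m^2. 1 hectare = 10000 m^2, so 7.2768381e-22 m^2 = 7.2768381e-22 / 10000 = 7.2768381e-26 hectare ≈ 7.277e-26 hectare (4 s.f.). Final answer: 7.277e-26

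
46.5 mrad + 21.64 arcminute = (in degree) 1 mrad = 0.001 rad, so 46.5 mrad = 46.5 * 0.001 = 0.0465 rad. 1 arcminute = 0.00029088821 rad, so 21.64 arcminute = 21.64 * 0.00029088821 = 0.0062948208 rad. Sum: 0.0465 + 0.0062948208 = 0.052794821 rad. 1 degree = 0.017453293 rad, so 0.052794821 rad = 0.052794821 / 0.017453293 = 3.0249204 degree ≈ 3.025 degree (4 s.f.). Final answer: 3.025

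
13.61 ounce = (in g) 1 ounce = 0.028349523 kg, so 13.61 ounce = 13.61 * 0.028349523 = 0.38583701 kg. 1 g = 0.001 kg, so 0.38583701 kg = 0.38583701 / 0.001 = 385.83701 g ≈ 385.8 g (4 s.f.). Final answer: 385.8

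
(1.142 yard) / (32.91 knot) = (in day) 7.139e-07. Check: 1 yard = 0.9144 m, so 1.142 yard = 1.142 * 0.9144 = 1.0442448 m. 1 knot = 0.51444444 m/s, so 32.91 knot = 32.91 * 0.51444444 = 16.930367 m/s. Combine: 1.0442448 m / 16.930367 m/s = 0.061678806 s. 1 day = 86400 s, so 0.061678806 s = 0.061678806 / 86400 = 7.1387507e-07 day ≈ 7.139e-07 day (4 s.f.).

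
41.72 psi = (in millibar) 1 psi = 6894.7573 Pa, so 41.72 psi = 41.72 * 6894.7573 = 287649.27 Pa. 1 millibar = 100 Pa, so 287649.27 Pa = 287649.27 / 100 = 2876.4927 millibar ≈ 2876 millibar (4 s.f.). Final answer: 2876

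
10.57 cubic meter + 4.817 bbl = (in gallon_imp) 10.57 cubic meter = 10.57 m^3. 1 bbl = 0.15898729 m^3, so 4.817 bbl = 4.817 * 0.15898729 = 0.7658418 m^3. Sum: 10.57 + 0.7658418 = 11.335842 m^3. 1 gallon_imp = 0.00454609 m^3, so 11.335842 m^3 = 11.335842 / 0.00454609 = 2493.5366 gallon_imp ≈ 2494 gallon_imp (4 s.f.). Final answer: 2494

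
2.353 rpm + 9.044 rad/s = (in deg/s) 532.3. Check: 1 rpm = 0.10471976 rad/s, so 2.353 rpm = 2.353 * 0.10471976 = 0.24640558 rad/s. 9.044 rad/s is already in rad/s. Sum: 0.24640558 + 9.044 = 9.2904056 rad/s. 1 deg/s = 0.017453293 rad/s, so 9.2904056 rad/s = 9.2904056 / 0.017453293 = 532.30103 deg/s ≈ 532.3 deg/s (4 s.f.).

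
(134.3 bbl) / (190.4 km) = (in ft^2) 1 bbl = 0.15898729 m^3, so 134.3 bbl = 134.3 * 0.15898729 = 21.351994 m^3. 1 km = 1000 m, so 190.4 km = 190.4 * 1000 = 190400 m. Combine: 21.351994 m^3 / 190400 m = 0.00011214282 m^2. 1 ft^2 = 0.09290304 m^2, so 0.00011214282 m^2 = 0.00011214282 / 0.09290304 = 0.0012070953 ft^2 ≈ 0.001207 ft^2 (4 s.f.). Final answer: 0.001207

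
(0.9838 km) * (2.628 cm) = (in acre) 1 km = 1000 m, so 0.9838 km = 0.9838 * 1000 = 983.8 m. 1 cm = 0.01 m, so 2.628 cm = 2.628 * 0.01 = 0.02628 m. Combine: 983.8 m * 0.02628 m = 25.854264 m^2. 1 acre = 4046.8564 m^2, so 25.854264 m^2 = 25.854264 / 4046.8564 = 0.0063887278 acre ≈ 0.006389 acre (4 s.f.). Final answer: 0.006389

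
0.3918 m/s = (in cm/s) 39.18. Check: 1 cm/s = 0.01 m/s, so 0.3918 m/s = 0.3918 / 0.01 = 39.18 cm/s.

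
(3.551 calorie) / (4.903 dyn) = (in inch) 1 calorie = 4.184 J, so 3.551 calorie = 3.551 * 4.184 = 14.857384 J. 1 dyn = 1e-05 N, so 4.903 dyn = 4.903 * 1e-05 = 4.903e-05 N. Combine: 14.857384 J / 4.903e-05 N = 303026.39 m. 1 inch = 0.0254 m, so 303026.39 m = 303026.39 / 0.0254 = 11930173 inch ≈ 1.193e+07 inch (4 s.f.). Final answer: 1.193e+07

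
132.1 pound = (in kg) 59.92. Check: 1 pound = 0.45359237 kg, so 132.1 pound = 132.1 * 0.45359237 = 59.919552 kg. Result: 59.919552 kg ≈ 59.92 kg (4 s.f.).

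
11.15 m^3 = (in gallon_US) 2946. Check: 1 gallon_US = 0.0037854118 m^3, so 11.15 m^3 = 11.15 / 0.0037854118 = 2945.5184 gallon_US ≈ 2946 gallon_US (4 s.f.).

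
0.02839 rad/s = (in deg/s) 1.627. Check: 1 deg/s = 0.017453293 rad/s, so 0.02839 rad/s = 0.02839 / 0.017453293 = 1.6266272 deg/s ≈ 1.627 deg/s (4 s.f.).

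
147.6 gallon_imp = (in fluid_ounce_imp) 1 gallon_imp = 0.00454609 m^3, so 147.6 gallon_imp = 147.6 * 0.00454609 = 0.67100288 m^3. 1 fluid_ounce_imp = 2.8413063e-05 m^3, so 0.67100288 m^3 = 0.67100288 / 2.8413063e-05 = 23616 fluid_ounce_imp ≈ 2.362e+04 fluid_ounce_imp (4 s.f.). Final answer: 2.362e+04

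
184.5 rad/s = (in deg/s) 1 deg/s = 0.017453293 rad/s, so 184.5 rad/s = 184.5 / 0.017453293 = 10571.071 deg/s ≈ 1.057e+04 deg/s (4 s.f.). Final answer: 1.057e+04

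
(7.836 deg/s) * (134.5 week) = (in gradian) 7.082e+08. Check: 1 deg/s = 0.017453293 rad/s, so 7.836 deg/s = 7.836 * 0.017453293 = 0.136764 rad/s. 1 week = 604800 s, so 134.5 week = 134.5 * 604800 = 81345600 s. Combine: 0.136764 rad/s * 81345600 s = 11125150 rad. 1 gradian = 0.015707963 rad, so 11125150 rad = 11125150 / 0.015707963 = 7.0824902e+08 gradian ≈ 7.082e+08 gradian (4 s.f.).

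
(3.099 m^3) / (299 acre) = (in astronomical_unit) 1.712e-17. Check: 3.099 m^3 is already in m^3. 1 acre = 4046.8564 m^2, so 299 acre = 299 * 4046.8564 = 1210010.1 m^2. Combine: 3.099 m^3 / 1210010.1 m^2 = 2.5611357e-06 m. 1 astronomical_unit = 1.4959787e+11 m, so 2.5611357e-06 m = 2.5611357e-06 / 1.4959787e+11 = 1.7120135e-17 astronomical_unit ≈ 1.712e-17 astronomical_unit (4 s.f.).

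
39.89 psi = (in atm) 1 psi = 6894.7573 Pa, so 39.89 psi = 39.89 * 6894.7573 = 275031.87 Pa. 1 atm = 101325 Pa, so 275031.87 Pa = 275031.87 / 101325 = 2.7143535 atm ≈ 2.714 atm (4 s.f.). Final answer: 2.714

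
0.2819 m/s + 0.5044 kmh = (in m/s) 0.422. Check: 0.2819 m/s is already in m/s. 1 kmh = 0.27777778 m/s, so 0.5044 kmh = 0.5044 * 0.27777778 = 0.14011111 m/s. Sum: 0.2819 + 0.14011111 = 0.42201111 m/s. Result: 0.42201111 m/s ≈ 0.422 m/s (4 s.f.).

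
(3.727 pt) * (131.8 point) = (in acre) 1 pt = 0.00035277778 m, so 3.727 pt = 3.727 * 0.00035277778 = 0.0013148028 m. 1 point = 0.00035277778 m, so 131.8 point = 131.8 * 0.00035277778 = 0.046496111 m. Combine: 0.0013148028 m * 0.046496111 m = 6.1133216e-05 m^2. 1 acre = 4046.8564 m^2, so 6.1133216e-05 m^2 = 6.1133216e-05 / 4046.8564 = 1.5106347e-08 acre ≈ 1.511e-08 acre (4 s.f.). Final answer: 1.511e-08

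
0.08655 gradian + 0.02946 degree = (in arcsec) 386.5. Check: 1 gradian = 0.015707963 rad, so 0.08655 gradian = 0.08655 * 0.015707963 = 0.0013595242 rad. 1 degree = 0.017453293 rad, so 0.02946 degree = 0.02946 * 0.017453293 = 0.000514174 rad. Sum: 0.0013595242 + 0.000514174 = 0.0018736982 rad. 1 arcsec = 4.8481368e-06 rad, so 0.0018736982 rad = 0.0018736982 / 4.8481368e-06 = 386.478 arcsec ≈ 386.5 arcsec (4 s.f.).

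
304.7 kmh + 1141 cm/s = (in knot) 1 kmh = 0.27777778 m/s, so 304.7 kmh = 304.7 * 0.27777778 = 84.638889 m/s. 1 cm/s = 0.01 m/s, so 1141 cm/s = 1141 * 0.01 = 11.41 m/s. Sum: 84.638889 + 11.41 = 96.048889 m/s. 1 knot = 0.51444444 m/s, so 96.048889 m/s = 96.048889 / 0.51444444 = 186.7041 knot ≈ 186.7 knot (4 s.f.). Final answer: 186.7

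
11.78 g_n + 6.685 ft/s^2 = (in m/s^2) 1 g_n = 9.80665 m/s^2, so 11.78 g_n = 11.78 * 9.80665 = 115.52234 m/s^2. 1 ft/s^2 = 0.3048 m/s^2, so 6.685 ft/s^2 = 6.685 * 0.3048 = 2.037588 m/s^2. Sum: 115.52234 + 2.037588 = 117.55992 m/s^2. Result: 117.55992 m/s^2 ≈ 117.6 m/s^2 (4 s.f.). Final answer: 117.6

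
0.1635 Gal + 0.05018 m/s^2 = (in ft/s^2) 1 Gal = 0.01 m/s^2, so 0.1635 Gal = 0.1635 * 0.01 = 0.001635 m/s^2. 0.05018 m/s^2 is already in m/s^2. Sum: 0.001635 + 0.05018 = 0.051815 m/s^2. 1 ft/s^2 = 0.3048 m/s^2, so 0.051815 m/s^2 = 0.051815 / 0.3048 = 0.16999672 ft/s^2 ≈ 0.17 ft/s^2 (4 s.f.). Final answer: 0.17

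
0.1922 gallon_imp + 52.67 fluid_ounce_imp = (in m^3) 1 gallon_imp = 0.00454609 m^3, so 0.1922 gallon_imp = 0.1922 * 0.00454609 = 0.0008737585 m^3. 1 fluid_ounce_imp = 2.8413063e-05 m^3, so 52.67 fluid_ounce_imp = 52.67 * 2.8413063e-05 = 0.001496516 m^3. Sum: 0.0008737585 + 0.001496516 = 0.0023702745 m^3. Result: 0.0023702745 m^3 ≈ 0.00237 m^3 (4 s.f.). Final answer: 0.00237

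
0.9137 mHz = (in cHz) 1 mHz = 0.001 Hz, so 0.9137 mHz = 0.9137 * 0.001 = 0.0009137 Hz. 1 cHz = 0.01 Hz, so 0.0009137 Hz = 0.0009137 / 0.01 = 0.09137 cHz. Final answer: 0.09137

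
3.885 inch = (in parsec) 3.198e-18. Check: 1 inch = 0.0254 m, so 3.885 inch = 3.885 * 0.0254 = 0.098679 m. 1 parsec = 3.0856776e+16 m, so 0.098679 m = 0.098679 / 3.0856776e+16 = 3.1979686e-18 parsec ≈ 3.198e-18 parsec (4 s.f.).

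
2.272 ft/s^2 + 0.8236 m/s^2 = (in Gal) 1 ft/s^2 = 0.3048 m/s^2, so 2.272 ft/s^2 = 2.272 * 0.3048 = 0.6925056 m/s^2. 0.8236 m/s^2 is already in m/s^2. Sum: 0.6925056 + 0.8236 = 1.5161056 m/s^2. 1 Gal = 0.01 m/s^2, so 1.5161056 m/s^2 = 1.5161056 / 0.01 = 151.61056 Gal ≈ 151.6 Gal (4 s.f.). Final answer: 151.6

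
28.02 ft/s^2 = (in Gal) 854. Check: 1 ft/s^2 = 0.3048 m/s^2, so 28.02 ft/s^2 = 28.02 * 0.3048 = 8.540496 m/s^2. 1 Gal = 0.01 m/s^2, so 8.540496 m/s^2 = 8.540496 / 0.01 = 854.0496 Gal ≈ 854 Gal (4 s.f.).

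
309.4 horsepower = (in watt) 1 horsepower = 745.69987 W, so 309.4 horsepower = 309.4 * 745.69987 = 230719.54 W. 230719.54 W = 230719.54 watt ≈ 2.307e+05 watt (4 s.f.). Final answer: 2.307e+05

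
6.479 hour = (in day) 1 hour = 3600 s, so 6.479 hour = 6.479 * 3600 = 23324.4 s. 1 day = 86400 s, so 23324.4 s = 23324.4 / 86400 = 0.26995833 day ≈ 0.27 day (4 s.f.). Final answer: 0.27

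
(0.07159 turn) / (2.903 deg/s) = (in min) 1 turn = 6.2831853 rad, so 0.07159 turn = 0.07159 * 6.2831853 = 0.44981324 rad. 1 deg/s = 0.017453293 rad/s, so 2.903 deg/s = 2.903 * 0.017453293 = 0.050666908 rad/s. Combine: 0.44981324 rad / 0.050666908 rad/s = 8.8778505 s. 1 min = 60 s, so 8.8778505 s = 8.8778505 / 60 = 0.14796417 min ≈ 0.148 min (4 s.f.). Final answer: 0.148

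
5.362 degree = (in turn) 1 degree = 0.017453293 rad, so 5.362 degree = 5.362 * 0.017453293 = 0.093584554 rad. 1 turn = 6.2831853 rad, so 0.093584554 rad = 0.093584554 / 6.2831853 = 0.014894444 turn ≈ 0.01489 turn (4 s.f.). Final answer: 0.01489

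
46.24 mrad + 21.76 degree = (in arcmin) 1 mrad = 0.001 rad, so 46.24 mrad = 46.24 * 0.001 = 0.04624 rad. 1 degree = 0.017453293 rad, so 21.76 degree = 21.76 * 0.017453293 = 0.37978365 rad. Sum: 0.04624 + 0.37978365 = 0.42602365 rad. 1 arcmin = 0.00029088821 rad, so 0.42602365 rad = 0.42602365 / 0.00029088821 = 1464.5614 arcmin ≈ 1465 arcmin (4 s.f.). Final answer: 1465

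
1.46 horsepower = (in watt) 1 horsepower = 745.69987 W, so 1.46 horsepower = 1.46 * 745.69987 = 1088.7218 W. 1088.7218 W = 1088.7218 watt ≈ 1089 watt (4 s.f.). Final answer: 1089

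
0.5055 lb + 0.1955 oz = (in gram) 1 lb = 0.45359237 kg, so 0.5055 lb = 0.5055 * 0.45359237 = 0.22929094 kg. 1 oz = 0.028349523 kg, so 0.1955 oz = 0.1955 * 0.028349523 = 0.0055423318 kg. Sum: 0.22929094 + 0.0055423318 = 0.23483327 kg. 1 gram = 0.001 kg, so 0.23483327 kg = 0.23483327 / 0.001 = 234.83327 gram ≈ 234.8 gram (4 s.f.). Final answer: 234.8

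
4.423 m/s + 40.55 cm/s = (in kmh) 4.423 m/s is already in m/s. 1 cm/s = 0.01 m/s, so 40.55 cm/s = 40.55 * 0.01 = 0.4055 m/s. Sum: 4.423 + 0.4055 = 4.8285 m/s. 1 kmh = 0.27777778 m/s, so 4.8285 m/s = 4.8285 / 0.27777778 = 17.3826 kmh ≈ 17.38 kmh (4 s.f.). Final answer: 17.38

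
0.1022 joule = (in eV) 6.379e+17. Check: 0.1022 joule = 0.1022 J. 1 eV = 1.6021766e-19 J, so 0.1022 J = 0.1022 / 1.6021766e-19 = 6.3788223e+17 eV ≈ 6.379e+17 eV (4 s.f.).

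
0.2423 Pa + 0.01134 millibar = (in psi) 0.0001996. Check: 0.2423 Pa is already in Pa. 1 millibar = 100 Pa, so 0.01134 millibar = 0.01134 * 100 = 1.134 Pa. Sum: 0.2423 + 1.134 = 1.3763 Pa. 1 psi = 6894.7573 Pa, so 1.3763 Pa = 1.3763 / 6894.7573 = 0.00019961544 psi ≈ 0.0001996 psi (4 s.f.).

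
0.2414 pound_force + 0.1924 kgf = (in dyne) 1 pound_force = 4.4482216 N, so 0.2414 pound_force = 0.2414 * 4.4482216 = 1.0738007 N. 1 kgf = 9.80665 N, so 0.1924 kgf = 0.1924 * 9.80665 = 1.8867995 N. Sum: 1.0738007 + 1.8867995 = 2.9606002 N. 1 dyne = 1e-05 N, so 2.9606002 N = 2.9606002 / 1e-05 = 296060.02 dyne ≈ 2.961e+05 dyne (4 s.f.). Final answer: 2.961e+05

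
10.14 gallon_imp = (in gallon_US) 1 gallon_imp = 0.00454609 m^3, so 10.14 gallon_imp = 10.14 * 0.00454609 = 0.046097353 m^3. 1 gallon_US = 0.0037854118 m^3, so 0.046097353 m^3 = 0.046097353 / 0.0037854118 = 12.177632 gallon_US ≈ 12.18 gallon_US (4 s.f.). Final answer: 12.18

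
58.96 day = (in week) 8.423. Check: 1 day = 86400 s, so 58.96 day = 58.96 * 86400 = 5094144 s. 1 week = 604800 s, so 5094144 s = 5094144 / 604800 = 8.4228571 week ≈ 8.423 week (4 s.f.).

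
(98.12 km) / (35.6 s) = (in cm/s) 2.756e+05. Check: 1 km = 1000 m, so 98.12 km = 98.12 * 1000 = 98120 m. 35.6 s is already in s. Combine: 98120 m / 35.6 s = 2756.1798 m/s. 1 cm/s = 0.01 m/s, so 2756.1798 m/s = 2756.1798 / 0.01 = 275617.98 cm/s ≈ 2.756e+05 cm/s (4 s.f.).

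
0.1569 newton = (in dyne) 1.569e+04. Check: 0.1569 newton = 0.1569 N. 1 dyne = 1e-05 N, so 0.1569 N = 0.1569 / 1e-05 = 15690 dyne ≈ 1.569e+04 dyne (4 s.f.).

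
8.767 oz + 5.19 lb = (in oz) 91.81. Check: 1 oz = 0.028349523 kg, so 8.767 oz = 8.767 * 0.028349523 = 0.24854027 kg. 1 lb = 0.45359237 kg, so 5.19 lb = 5.19 * 0.45359237 = 2.3541444 kg. Sum: 0.24854027 + 2.3541444 = 2.6026847 kg. 1 oz = 0.028349523 kg, so 2.6026847 kg = 2.6026847 / 0.028349523 = 91.807 oz ≈ 91.81 oz (4 s.f.).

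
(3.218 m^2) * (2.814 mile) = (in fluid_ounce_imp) 5.129e+08. Check: 3.218 m^2 is already in m^2. 1 mile = 1609.344 m, so 2.814 mile = 2.814 * 1609.344 = 4528.694 m. Combine: 3.218 m^2 * 4528.694 m = 14573.337 m^3. 1 fluid_ounce_imp = 2.8413063e-05 m^3, so 14573.337 m^3 = 14573.337 / 2.8413063e-05 = 5.1290977e+08 fluid_ounce_imp ≈ 5.129e+08 fluid_ounce_imp (4 s.f.).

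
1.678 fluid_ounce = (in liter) 0.04962. Check: 1 fluid_ounce = 2.957353e-05 m^3, so 1.678 fluid_ounce = 1.678 * 2.957353e-05 = 4.9624383e-05 m^3. 1 liter = 0.001 m^3, so 4.9624383e-05 m^3 = 4.9624383e-05 / 0.001 = 0.049624383 liter ≈ 0.04962 liter (4 s.f.).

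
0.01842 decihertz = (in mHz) 1 decihertz = 0.1 Hz, so 0.01842 decihertz = 0.01842 * 0.1 = 0.001842 Hz. 1 mHz = 0.001 Hz, so 0.001842 Hz = 0.001842 / 0.001 = 1.842 mHz. Final answer: 1.842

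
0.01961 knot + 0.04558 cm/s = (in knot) 1 knot = 0.51444444 m/s, so 0.01961 knot = 0.01961 * 0.51444444 = 0.010088256 m/s. 1 cm/s = 0.01 m/s, so 0.04558 cm/s = 0.04558 * 0.01 = 0.0004558 m/s. Sum: 0.010088256 + 0.0004558 = 0.010544056 m/s. 1 knot = 0.51444444 m/s, so 0.010544056 m/s = 0.010544056 / 0.51444444 = 0.020496004 knot ≈ 0.0205 knot (4 s.f.). Final answer: 0.0205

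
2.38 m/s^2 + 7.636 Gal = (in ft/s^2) 8.059. Check: 2.38 m/s^2 is already in m/s^2. 1 Gal = 0.01 m/s^2, so 7.636 Gal = 7.636 * 0.01 = 0.07636 m/s^2. Sum: 2.38 + 0.07636 = 2.45636 m/s^2. 1 ft/s^2 = 0.3048 m/s^2, so 2.45636 m/s^2 = 2.45636 / 0.3048 = 8.0589239 ft/s^2 ≈ 8.059 ft/s^2 (4 s.f.).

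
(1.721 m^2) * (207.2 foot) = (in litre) 1.087e+05. Check: 1.721 m^2 is already in m^2. 1 foot = 0.3048 m, so 207.2 foot = 207.2 * 0.3048 = 63.15456 m. Combine: 1.721 m^2 * 63.15456 m = 108.689 m^3. 1 litre = 0.001 m^3, so 108.689 m^3 = 108.689 / 0.001 = 108689 litre ≈ 1.087e+05 litre (4 s.f.).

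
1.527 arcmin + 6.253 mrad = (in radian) 1 arcmin = 0.00029088821 rad, so 1.527 arcmin = 1.527 * 0.00029088821 = 0.00044418629 rad. 1 mrad = 0.001 rad, so 6.253 mrad = 6.253 * 0.001 = 0.006253 rad. Sum: 0.00044418629 + 0.006253 = 0.0066971863 rad. 0.0066971863 rad = 0.0066971863 radian ≈ 0.006697 radian (4 s.f.). Final answer: 0.006697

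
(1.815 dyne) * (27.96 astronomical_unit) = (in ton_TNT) 0.01814. Check: 1 dyne = 1e-05 N, so 1.815 dyne = 1.815 * 1e-05 = 1.815e-05 N. 1 astronomical_unit = 1.4959787e+11 m, so 27.96 astronomical_unit = 27.96 * 1.4959787e+11 = 4.1827565e+12 m. Combine: 1.815e-05 N * 4.1827565e+12 m = 75917030 J. 1 ton_TNT = 4.184e+09 J, so 75917030 J = 75917030 / 4.184e+09 = 0.018144606 ton_TNT ≈ 0.01814 ton_TNT (4 s.f.).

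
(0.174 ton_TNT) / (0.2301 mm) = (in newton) 1 ton_TNT = 4.184e+09 J, so 0.174 ton_TNT = 0.174 * 4.184e+09 = 7.28016e+08 J. 1 mm = 0.001 m, so 0.2301 mm = 0.2301 * 0.001 = 0.0002301 m. Combine: 7.28016e+08 J / 0.0002301 m = 3.1639113e+12 N. 3.1639113e+12 N = 3.1639113e+12 newton ≈ 3.164e+12 newton (4 s.f.). Final answer: 3.164e+12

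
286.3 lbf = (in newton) 1 lbf = 4.4482216 N, so 286.3 lbf = 286.3 * 4.4482216 = 1273.5258 N. 1273.5258 N = 1273.5258 newton ≈ 1274 newton (4 s.f.). Final answer: 1274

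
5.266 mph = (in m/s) 2.354. Check: 1 mph = 0.44704 m/s, so 5.266 mph = 5.266 * 0.44704 = 2.3541126 m/s. Result: 2.3541126 m/s ≈ 2.354 m/s (4 s.f.).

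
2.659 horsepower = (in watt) 1983. Check: 1 horsepower = 745.69987 W, so 2.659 horsepower = 2.659 * 745.69987 = 1982.816 W. 1982.816 W = 1982.816 watt ≈ 1983 watt (4 s.f.).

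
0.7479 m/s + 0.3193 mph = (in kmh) 0.7479 m/s is already in m/s. 1 mph = 0.44704 m/s, so 0.3193 mph = 0.3193 * 0.44704 = 0.14273987 m/s. Sum: 0.7479 + 0.14273987 = 0.89063987 m/s. 1 kmh = 0.27777778 m/s, so 0.89063987 m/s = 0.89063987 / 0.27777778 = 3.2063035 kmh ≈ 3.206 kmh (4 s.f.). Final answer: 3.206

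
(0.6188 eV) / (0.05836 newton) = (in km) 1 eV = 1.6021766e-19 J, so 0.6188 eV = 0.6188 * 1.6021766e-19 = 9.914269e-20 J. 0.05836 newton = 0.05836 N. Combine: 9.914269e-20 J / 0.05836 N = 1.6988124e-18 m. 1 km = 1000 m, so 1.6988124e-18 m = 1.6988124e-18 / 1000 = 1.6988124e-21 km ≈ 1.699e-21 km (4 s.f.). Final answer: 1.699e-21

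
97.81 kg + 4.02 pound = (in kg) 97.81 kg is already in kg. 1 pound = 0.45359237 kg, so 4.02 pound = 4.02 * 0.45359237 = 1.8234413 kg. Sum: 97.81 + 1.8234413 = 99.633441 kg. Result: 99.633441 kg ≈ 99.63 kg (4 s.f.). Final answer: 99.63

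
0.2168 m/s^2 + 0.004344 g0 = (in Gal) 0.2168 m/s^2 is already in m/s^2. 1 g0 = 9.80665 m/s^2, so 0.004344 g0 = 0.004344 * 9.80665 = 0.042600088 m/s^2. Sum: 0.2168 + 0.042600088 = 0.25940009 m/s^2. 1 Gal = 0.01 m/s^2, so 0.25940009 m/s^2 = 0.25940009 / 0.01 = 25.940009 Gal ≈ 25.94 Gal (4 s.f.). Final answer: 25.94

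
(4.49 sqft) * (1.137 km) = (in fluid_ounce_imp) 1.669e+07. Check: 1 sqft = 0.09290304 m^2, so 4.49 sqft = 4.49 * 0.09290304 = 0.41713465 m^2. 1 km = 1000 m, so 1.137 km = 1.137 * 1000 = 1137 m. Combine: 0.41713465 m^2 * 1137 m = 474.2821 m^3. 1 fluid_ounce_imp = 2.8413063e-05 m^3, so 474.2821 m^3 = 474.2821 / 2.8413063e-05 = 16692396 fluid_ounce_imp ≈ 1.669e+07 fluid_ounce_imp (4 s.f.).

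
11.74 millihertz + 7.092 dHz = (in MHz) 7.209e-07. Check: 1 millihertz = 0.001 Hz, so 11.74 millihertz = 11.74 * 0.001 = 0.01174 Hz. 1 dHz = 0.1 Hz, so 7.092 dHz = 7.092 * 0.1 = 0.7092 Hz. Sum: 0.01174 + 0.7092 = 0.72094 Hz. 1 MHz = 1000000 Hz, so 0.72094 Hz = 0.72094 / 1000000 = 7.2094e-07 MHz ≈ 7.209e-07 MHz (4 s.f.).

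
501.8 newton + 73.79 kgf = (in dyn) 501.8 newton = 501.8 N. 1 kgf = 9.80665 N, so 73.79 kgf = 73.79 * 9.80665 = 723.6327 N. Sum: 501.8 + 723.6327 = 1225.4327 N. 1 dyn = 1e-05 N, so 1225.4327 N = 1225.4327 / 1e-05 = 1.2254327e+08 dyn ≈ 1.225e+08 dyn (4 s.f.). Final answer: 1.225e+08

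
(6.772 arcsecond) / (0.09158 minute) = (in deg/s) 1 arcsecond = 4.8481368e-06 rad, so 6.772 arcsecond = 6.772 * 4.8481368e-06 = 3.2831582e-05 rad. 1 minute = 60 s, so 0.09158 minute = 0.09158 * 60 = 5.4948 s. Combine: 3.2831582e-05 rad / 5.4948 s = 5.9750278e-06 rad/s. 1 deg/s = 0.017453293 rad/s, so 5.9750278e-06 rad/s = 5.9750278e-06 / 0.017453293 = 0.00034234387 deg/s ≈ 0.0003423 deg/s (4 s.f.). Final answer: 0.0003423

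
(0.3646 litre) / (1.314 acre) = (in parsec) 1 litre = 0.001 m^3, so 0.3646 litre = 0.3646 * 0.001 = 0.0003646 m^3. 1 acre = 4046.8564 m^2, so 1.314 acre = 1.314 * 4046.8564 = 5317.5693 m^2. Combine: 0.0003646 m^3 / 5317.5693 m^2 = 6.8565161e-08 m. 1 parsec = 3.0856776e+16 m, so 6.8565161e-08 m = 6.8565161e-08 / 3.0856776e+16 = 2.2220456e-24 parsec ≈ 2.222e-24 parsec (4 s.f.). Final answer: 2.222e-24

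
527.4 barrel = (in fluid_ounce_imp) 2.951e+06. Check: 1 barrel = 0.15898729 m^3, so 527.4 barrel = 527.4 * 0.15898729 = 83.849899 m^3. 1 fluid_ounce_imp = 2.8413063e-05 m^3, so 83.849899 m^3 = 83.849899 / 2.8413063e-05 = 2951103.9 fluid_ounce_imp ≈ 2.951e+06 fluid_ounce_imp (4 s.f.).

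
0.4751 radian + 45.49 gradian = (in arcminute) 0.4751 radian = 0.4751 rad. 1 gradian = 0.015707963 rad, so 45.49 gradian = 45.49 * 0.015707963 = 0.71455525 rad. Sum: 0.4751 + 0.71455525 = 1.1896552 rad. 1 arcminute = 0.00029088821 rad, so 1.1896552 rad = 1.1896552 / 0.00029088821 = 4089.7335 arcminute ≈ 4090 arcminute (4 s.f.). Final answer: 4090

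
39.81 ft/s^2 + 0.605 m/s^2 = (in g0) 1 ft/s^2 = 0.3048 m/s^2, so 39.81 ft/s^2 = 39.81 * 0.3048 = 12.134088 m/s^2. 0.605 m/s^2 is already in m/s^2. Sum: 12.134088 + 0.605 = 12.739088 m/s^2. 1 g0 = 9.80665 m/s^2, so 12.739088 m/s^2 = 12.739088 / 9.80665 = 1.2990255 g0 ≈ 1.299 g0 (4 s.f.). Final answer: 1.299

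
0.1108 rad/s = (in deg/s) 1 deg/s = 0.017453293 rad/s, so 0.1108 rad/s = 0.1108 / 0.017453293 = 6.3483724 deg/s ≈ 6.348 deg/s (4 s.f.). Final answer: 6.348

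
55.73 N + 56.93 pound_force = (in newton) 55.73 N is already in N. 1 pound_force = 4.4482216 N, so 56.93 pound_force = 56.93 * 4.4482216 = 253.23726 N. Sum: 55.73 + 253.23726 = 308.96726 N. 308.96726 N = 308.96726 newton ≈ 309 newton (4 s.f.). Final answer: 309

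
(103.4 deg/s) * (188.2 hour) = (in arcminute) 1 deg/s = 0.017453293 rad/s, so 103.4 deg/s = 103.4 * 0.017453293 = 1.8046704 rad/s. 1 hour = 3600 s, so 188.2 hour = 188.2 * 3600 = 677520 s. Combine: 1.8046704 rad/s * 677520 s = 1222700.3 rad. 1 arcminute = 0.00029088821 rad, so 1222700.3 rad = 1222700.3 / 0.00029088821 = 4.2033341e+09 arcminute ≈ 4.203e+09 arcminute (4 s.f.). Final answer: 4.203e+09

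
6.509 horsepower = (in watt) 4854. Check: 1 horsepower = 745.69987 W, so 6.509 horsepower = 6.509 * 745.69987 = 4853.7605 W. 4853.7605 W = 4853.7605 watt ≈ 4854 watt (4 s.f.).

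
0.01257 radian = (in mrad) 12.57. Check: 0.01257 radian = 0.01257 rad. 1 mrad = 0.001 rad, so 0.01257 rad = 0.01257 / 0.001 = 12.57 mrad.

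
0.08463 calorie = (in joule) 1 calorie = 4.184 J, so 0.08463 calorie = 0.08463 * 4.184 = 0.35409192 J. 0.35409192 J = 0.35409192 joule ≈ 0.3541 joule (4 s.f.). Final answer: 0.3541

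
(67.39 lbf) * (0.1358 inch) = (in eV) 1 lbf = 4.4482216 N, so 67.39 lbf = 67.39 * 4.4482216 = 299.76565 N. 1 inch = 0.0254 m, so 0.1358 inch = 0.1358 * 0.0254 = 0.00344932 m. Combine: 299.76565 N * 0.00344932 m = 1.0339877 J. 1 eV = 1.6021766e-19 J, so 1.0339877 J = 1.0339877 / 1.6021766e-19 = 6.4536434e+18 eV ≈ 6.454e+18 eV (4 s.f.). Final answer: 6.454e+18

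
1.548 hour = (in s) 5573. Check: 1 hour = 3600 s, so 1.548 hour = 1.548 * 3600 = 5572.8 s. Result: 5572.8 s ≈ 5573 s (4 s.f.).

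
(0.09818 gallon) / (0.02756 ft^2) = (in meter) 0.1452. Check: 1 gallon = 0.0037854118 m^3, so 0.09818 gallon = 0.09818 * 0.0037854118 = 0.00037165173 m^3. 1 ft^2 = 0.09290304 m^2, so 0.02756 ft^2 = 0.02756 * 0.09290304 = 0.0025604078 m^2. Combine: 0.00037165173 m^3 / 0.0025604078 m^2 = 0.14515334 m. 0.14515334 m = 0.14515334 meter ≈ 0.1452 meter (4 s.f.).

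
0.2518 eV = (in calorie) 9.642e-21. Check: 1 eV = 1.6021766e-19 J, so 0.2518 eV = 0.2518 * 1.6021766e-19 = 4.0342808e-20 J. 1 calorie = 4.184 J, so 4.0342808e-20 J = 4.0342808e-20 / 4.184 = 9.6421624e-21 calorie ≈ 9.642e-21 calorie (4 s.f.).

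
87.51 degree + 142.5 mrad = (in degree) 95.67. Check: 1 degree = 0.017453293 rad, so 87.51 degree = 87.51 * 0.017453293 = 1.5273376 rad. 1 mrad = 0.001 rad, so 142.5 mrad = 142.5 * 0.001 = 0.1425 rad. Sum: 1.5273376 + 0.1425 = 1.6698376 rad. 1 degree = 0.017453293 rad, so 1.6698376 rad = 1.6698376 / 0.017453293 = 95.674649 degree ≈ 95.67 degree (4 s.f.).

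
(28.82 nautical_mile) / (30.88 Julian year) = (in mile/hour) 0.0001225. Check: 1 nautical_mile = 1852 m, so 28.82 nautical_mile = 28.82 * 1852 = 53374.64 m. 1 Julian year = 31557600 s, so 30.88 Julian year = 30.88 * 31557600 = 9.7449869e+08 s. Combine: 53374.64 m / 9.7449869e+08 s = 5.4771382e-05 m/s. 1 mile/hour = 0.44704 m/s, so 5.4771382e-05 m/s = 5.4771382e-05 / 0.44704 = 0.00012252009 mile/hour ≈ 0.0001225 mile/hour (4 s.f.).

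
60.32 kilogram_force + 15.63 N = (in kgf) 61.91. Check: 1 kilogram_force = 9.80665 N, so 60.32 kilogram_force = 60.32 * 9.80665 = 591.53713 N. 15.63 N is already in N. Sum: 591.53713 + 15.63 = 607.16713 N. 1 kgf = 9.80665 N, so 607.16713 N = 607.16713 / 9.80665 = 61.913816 kgf ≈ 61.91 kgf (4 s.f.).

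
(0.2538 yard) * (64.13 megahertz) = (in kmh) 5.358e+07. Check: 1 yard = 0.9144 m, so 0.2538 yard = 0.2538 * 0.9144 = 0.23207472 m. 1 megahertz = 1000000 Hz, so 64.13 megahertz = 64.13 * 1000000 = 64130000 Hz. Combine: 0.23207472 m * 64130000 Hz = 14882952 m/s. 1 kmh = 0.27777778 m/s, so 14882952 m/s = 14882952 / 0.27777778 = 53578626 kmh ≈ 5.358e+07 kmh (4 s.f.).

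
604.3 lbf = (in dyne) 1 lbf = 4.4482216 N, so 604.3 lbf = 604.3 * 4.4482216 = 2688.0603 N. 1 dyne = 1e-05 N, so 2688.0603 N = 2688.0603 / 1e-05 = 2.6880603e+08 dyne ≈ 2.688e+08 dyne (4 s.f.). Final answer: 2.688e+08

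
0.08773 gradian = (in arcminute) 4.737. Check: 1 gradian = 0.015707963 rad, so 0.08773 gradian = 0.08773 * 0.015707963 = 0.0013780596 rad. 1 arcminute = 0.00029088821 rad, so 0.0013780596 rad = 0.0013780596 / 0.00029088821 = 4.73742 arcminute ≈ 4.737 arcminute (4 s.f.).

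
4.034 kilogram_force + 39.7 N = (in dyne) 7.926e+06. Check: 1 kilogram_force = 9.80665 N, so 4.034 kilogram_force = 4.034 * 9.80665 = 39.560026 N. 39.7 N is already in N. Sum: 39.560026 + 39.7 = 79.260026 N. 1 dyne = 1e-05 N, so 79.260026 N = 79.260026 / 1e-05 = 7926002.6 dyne ≈ 7.926e+06 dyne (4 s.f.).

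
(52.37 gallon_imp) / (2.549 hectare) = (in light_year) 9.872e-22. Check: 1 gallon_imp = 0.00454609 m^3, so 52.37 gallon_imp = 52.37 * 0.00454609 = 0.23807873 m^3. 1 hectare = 10000 m^2, so 2.549 hectare = 2.549 * 10000 = 25490 m^2. Combine: 0.23807873 m^3 / 25490 m^2 = 9.3400837e-06 m. 1 light_year = 9.4607305e+15 m, so 9.3400837e-06 m = 9.3400837e-06 / 9.4607305e+15 = 9.8724763e-22 light_year ≈ 9.872e-22 light_year (4 s.f.).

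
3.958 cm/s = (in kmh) 0.1425. Check: 1 cm/s = 0.01 m/s, so 3.958 cm/s = 3.958 * 0.01 = 0.03958 m/s. 1 kmh = 0.27777778 m/s, so 0.03958 m/s = 0.03958 / 0.27777778 = 0.142488 kmh ≈ 0.1425 kmh (4 s.f.).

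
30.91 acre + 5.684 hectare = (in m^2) 1.819e+05. Check: 1 acre = 4046.8564 m^2, so 30.91 acre = 30.91 * 4046.8564 = 125088.33 m^2. 1 hectare = 10000 m^2, so 5.684 hectare = 5.684 * 10000 = 56840 m^2. Sum: 125088.33 + 56840 = 181928.33 m^2. Result: 181928.33 m^2 ≈ 1.819e+05 m^2 (4 s.f.).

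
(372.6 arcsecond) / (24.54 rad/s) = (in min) 1.227e-06. Check: 1 arcsecond = 4.8481368e-06 rad, so 372.6 arcsecond = 372.6 * 4.8481368e-06 = 0.0018064158 rad. 24.54 rad/s is already in rad/s. Combine: 0.0018064158 rad / 24.54 rad/s = 7.3611075e-05 s. 1 min = 60 s, so 7.3611075e-05 s = 7.3611075e-05 / 60 = 1.2268512e-06 min ≈ 1.227e-06 min (4 s.f.).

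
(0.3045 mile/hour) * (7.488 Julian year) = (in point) 1 mile/hour = 0.44704 m/s, so 0.3045 mile/hour = 0.3045 * 0.44704 = 0.13612368 m/s. 1 Julian year = 31557600 s, so 7.488 Julian year = 7.488 * 31557600 = 2.3630331e+08 s. Combine: 0.13612368 m/s * 2.3630331e+08 s = 32166476 m. 1 point = 0.00035277778 m, so 32166476 m = 32166476 / 0.00035277778 = 9.1180562e+10 point ≈ 9.118e+10 point (4 s.f.). Final answer: 9.118e+10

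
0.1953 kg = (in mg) 1.953e+05. Check: 1 mg = 1e-06 kg, so 0.1953 kg = 0.1953 / 1e-06 = 195300 mg ≈ 1.953e+05 mg (4 s.f.).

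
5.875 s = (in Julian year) 1 Julian year = 31557600 s, so 5.875 s = 5.875 / 31557600 = 1.8616752e-07 Julian year ≈ 1.862e-07 Julian year (4 s.f.). Final answer: 1.862e-07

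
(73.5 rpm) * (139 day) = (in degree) 5.296e+09. Check: 1 rpm = 0.10471976 rad/s, so 73.5 rpm = 73.5 * 0.10471976 = 7.696902 rad/s. 1 day = 86400 s, so 139 day = 139 * 86400 = 12009600 s. Combine: 7.696902 rad/s * 12009600 s = 92436714 rad. 1 degree = 0.017453293 rad, so 92436714 rad = 92436714 / 0.017453293 = 5.2962336e+09 degree ≈ 5.296e+09 degree (4 s.f.).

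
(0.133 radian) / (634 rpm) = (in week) 3.312e-09. Check: 0.133 radian = 0.133 rad. 1 rpm = 0.10471976 rad/s, so 634 rpm = 634 * 0.10471976 = 66.392325 rad/s. Combine: 0.133 rad / 66.392325 rad/s = 0.0020032436 s. 1 week = 604800 s, so 0.0020032436 s = 0.0020032436 / 604800 = 3.3122414e-09 week ≈ 3.312e-09 week (4 s.f.).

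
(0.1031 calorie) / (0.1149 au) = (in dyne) 2.51e-06. Check: 1 calorie = 4.184 J, so 0.1031 calorie = 0.1031 * 4.184 = 0.4313704 J. 1 au = 1.4959787e+11 m, so 0.1149 au = 0.1149 * 1.4959787e+11 = 1.7188795e+10 m. Combine: 0.4313704 J / 1.7188795e+10 m = 2.5096023e-11 N. 1 dyne = 1e-05 N, so 2.5096023e-11 N = 2.5096023e-11 / 1e-05 = 2.5096023e-06 dyne ≈ 2.51e-06 dyne (4 s.f.).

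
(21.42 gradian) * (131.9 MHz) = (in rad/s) 1 gradian = 0.015707963 rad, so 21.42 gradian = 21.42 * 0.015707963 = 0.33646457 rad. 1 MHz = 1000000 Hz, so 131.9 MHz = 131.9 * 1000000 = 1.319e+08 Hz. Combine: 0.33646457 rad * 1.319e+08 Hz = 44379677 rad/s. Result: 44379677 rad/s ≈ 4.438e+07 rad/s (4 s.f.). Final answer: 4.438e+07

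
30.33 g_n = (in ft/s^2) 1 g_n = 9.80665 m/s^2, so 30.33 g_n = 30.33 * 9.80665 = 297.43569 m/s^2. 1 ft/s^2 = 0.3048 m/s^2, so 297.43569 m/s^2 = 297.43569 / 0.3048 = 975.83889 ft/s^2 ≈ 975.8 ft/s^2 (4 s.f.). Final answer: 975.8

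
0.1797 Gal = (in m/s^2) 1 Gal = 0.01 m/s^2, so 0.1797 Gal = 0.1797 * 0.01 = 0.001797 m/s^2. Result: 0.001797 m/s^2. Final answer: 0.001797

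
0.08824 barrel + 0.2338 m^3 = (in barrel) 1.559. Check: 1 barrel = 0.15898729 m^3, so 0.08824 barrel = 0.08824 * 0.15898729 = 0.014029039 m^3. 0.2338 m^3 is already in m^3. Sum: 0.014029039 + 0.2338 = 0.24782904 m^3. 1 barrel = 0.15898729 m^3, so 0.24782904 m^3 = 0.24782904 / 0.15898729 = 1.5587978 barrel ≈ 1.559 barrel (4 s.f.).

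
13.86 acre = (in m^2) 1 acre = 4046.8564 m^2, so 13.86 acre = 13.86 * 4046.8564 = 56089.43 m^2. Result: 56089.43 m^2 ≈ 5.609e+04 m^2 (4 s.f.). Final answer: 5.609e+04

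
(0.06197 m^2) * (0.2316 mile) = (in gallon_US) 6102. Check: 0.06197 m^2 is already in m^2. 1 mile = 1609.344 m, so 0.2316 mile = 0.2316 * 1609.344 = 372.72407 m. Combine: 0.06197 m^2 * 372.72407 m = 23.097711 m^3. 1 gallon_US = 0.0037854118 m^3, so 23.097711 m^3 = 23.097711 / 0.0037854118 = 6101.7696 gallon_US ≈ 6102 gallon_US (4 s.f.).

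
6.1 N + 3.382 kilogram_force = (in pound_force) 8.827. Check: 6.1 N is already in N. 1 kilogram_force = 9.80665 N, so 3.382 kilogram_force = 3.382 * 9.80665 = 33.16609 N. Sum: 6.1 + 33.16609 = 39.26609 N. 1 pound_force = 4.4482216 N, so 39.26609 N = 39.26609 / 4.4482216 = 8.8273683 pound_force ≈ 8.827 pound_force (4 s.f.).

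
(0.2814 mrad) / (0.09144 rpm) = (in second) 0.02939. Check: 1 mrad = 0.001 rad, so 0.2814 mrad = 0.2814 * 0.001 = 0.0002814 rad. 1 rpm = 0.10471976 rad/s, so 0.09144 rpm = 0.09144 * 0.10471976 = 0.0095755744 rad/s. Combine: 0.0002814 rad / 0.0095755744 rad/s = 0.029387271 s. 0.029387271 s = 0.029387271 second ≈ 0.02939 second (4 s.f.).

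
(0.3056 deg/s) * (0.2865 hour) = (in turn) 1 deg/s = 0.017453293 rad/s, so 0.3056 deg/s = 0.3056 * 0.017453293 = 0.0053337262 rad/s. 1 hour = 3600 s, so 0.2865 hour = 0.2865 * 3600 = 1031.4 s. Combine: 0.0053337262 rad/s * 1031.4 s = 5.5012052 rad. 1 turn = 6.2831853 rad, so 5.5012052 rad = 5.5012052 / 6.2831853 = 0.875544 turn ≈ 0.8755 turn (4 s.f.). Final answer: 0.8755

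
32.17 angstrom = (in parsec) 1.043e-25. Check: 1 angstrom = 1e-10 m, so 32.17 angstrom = 32.17 * 1e-10 = 3.217e-09 m. 1 parsec = 3.0856776e+16 m, so 3.217e-09 m = 3.217e-09 / 3.0856776e+16 = 1.0425587e-25 parsec ≈ 1.043e-25 parsec (4 s.f.).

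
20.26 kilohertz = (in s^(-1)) 2.026e+04. Check: 1 kilohertz = 1000 Hz, so 20.26 kilohertz = 20.26 * 1000 = 20260 Hz. 20260 Hz = 20260 s^(-1) ≈ 2.026e+04 s^(-1) (4 s.f.).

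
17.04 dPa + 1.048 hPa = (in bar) 0.001065. Check: 1 dPa = 0.1 Pa, so 17.04 dPa = 17.04 * 0.1 = 1.704 Pa. 1 hPa = 100 Pa, so 1.048 hPa = 1.048 * 100 = 104.8 Pa. Sum: 1.704 + 104.8 = 106.504 Pa. 1 bar = 100000 Pa, so 106.504 Pa = 106.504 / 100000 = 0.00106504 bar ≈ 0.001065 bar (4 s.f.).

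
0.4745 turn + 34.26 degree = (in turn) 1 turn = 6.2831853 rad, so 0.4745 turn = 0.4745 * 6.2831853 = 2.9813714 rad. 1 degree = 0.017453293 rad, so 34.26 degree = 34.26 * 0.017453293 = 0.5979498 rad. Sum: 2.9813714 + 0.5979498 = 3.5793212 rad. 1 turn = 6.2831853 rad, so 3.5793212 rad = 3.5793212 / 6.2831853 = 0.56966667 turn ≈ 0.5697 turn (4 s.f.). Final answer: 0.5697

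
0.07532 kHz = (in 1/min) 4519. Check: 1 kHz = 1000 Hz, so 0.07532 kHz = 0.07532 * 1000 = 75.32 Hz. 1 1/min = 0.016666667 Hz, so 75.32 Hz = 75.32 / 0.016666667 = 4519.2 1/min ≈ 4519 1/min (4 s.f.).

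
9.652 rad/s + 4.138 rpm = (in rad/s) 9.652 rad/s is already in rad/s. 1 rpm = 0.10471976 rad/s, so 4.138 rpm = 4.138 * 0.10471976 = 0.43333035 rad/s. Sum: 9.652 + 0.43333035 = 10.08533 rad/s. Result: 10.08533 rad/s ≈ 10.09 rad/s (4 s.f.). Final answer: 10.09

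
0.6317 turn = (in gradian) 252.7. Check: 1 turn = 6.2831853 rad, so 0.6317 turn = 0.6317 * 6.2831853 = 3.9690882 rad. 1 gradian = 0.015707963 rad, so 3.9690882 rad = 3.9690882 / 0.015707963 = 252.68 gradian ≈ 252.7 gradian (4 s.f.).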